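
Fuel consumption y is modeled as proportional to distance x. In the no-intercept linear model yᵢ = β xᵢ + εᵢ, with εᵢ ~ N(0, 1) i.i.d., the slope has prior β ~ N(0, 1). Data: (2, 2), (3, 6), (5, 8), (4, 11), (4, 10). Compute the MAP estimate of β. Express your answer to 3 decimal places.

β̂_MAP = 2.056

log p(β | y) = −Σ(yᵢ − βxᵢ)²/(2·1) − β²/(2·1) + const.
Setting the derivative to zero: Σxᵢ(yᵢ − βxᵢ)/1 − β/1 = 0, so β = Σxᵢyᵢ / (Σxᵢ² + σ²/τ²).
Σxᵢyᵢ = 2·2 + 3·6 + 5·8 + 4·11 + 4·10 = 146; Σxᵢ² = 70; σ²/τ² = 1.
β̂_MAP = 146 / (70 + 1) = 146/71 ≈ 2.056.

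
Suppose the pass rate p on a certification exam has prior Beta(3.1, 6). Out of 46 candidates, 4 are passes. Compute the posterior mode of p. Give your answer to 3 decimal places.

p̂_MAP = 0.115

Prior: Beta(3.1, 6).
Data: 4 successes in 46 trials. The binomial likelihood contributes p^4(1−p)^42, so the posterior is Beta(3.1+4, 6+42) = Beta(7.1, 48).
For Beta(a, b) with a, b > 1 the mode is (a−1)/(a+b−2) = 6.1/53.1 ≈ 0.115.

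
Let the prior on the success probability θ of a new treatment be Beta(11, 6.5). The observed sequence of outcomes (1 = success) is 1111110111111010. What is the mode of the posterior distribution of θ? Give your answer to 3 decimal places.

Prior: Beta(11, 6.5).
Data: 13 successes in 16 trials (from the sequence). The binomial likelihood contributes θ^13(1−θ)^3, so the posterior is Beta(11+13, 6.5+3) = Beta(24, 9.5).
For Beta(a, b) with a, b > 1 the mode is (a−1)/(a+b−2) = 23/31.5 ≈ 0.730.

θ̂_MAP = 0.730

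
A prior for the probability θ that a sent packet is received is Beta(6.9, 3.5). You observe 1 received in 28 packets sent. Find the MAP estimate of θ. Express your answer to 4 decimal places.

θ̂_MAP = 0.1896

Prior: Beta(6.9, 3.5).
Data: 1 success in 28 trials. The binomial likelihood contributes θ(1−θ)^27, so the posterior is Beta(6.9+1, 3.5+27) = Beta(7.9, 30.5).
For Beta(a, b) with a, b > 1 the mode is (a−1)/(a+b−2) = 6.9/36.4 ≈ 0.1896.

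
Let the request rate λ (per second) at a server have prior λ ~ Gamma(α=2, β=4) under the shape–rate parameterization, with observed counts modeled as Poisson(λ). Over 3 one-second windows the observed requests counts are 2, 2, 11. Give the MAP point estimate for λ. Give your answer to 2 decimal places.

Σxᵢ = 2+2+11 = 15, with n = 3.
Posterior ∝ λe^(−4λ) · λ^15e^(−3λ) = λ^16e^(−7λ), i.e. Gamma(shape=17, rate=7).
The mode of a Gamma(a, b) with a ≥ 1 (shape–rate) is (a−1)/b = 16/7 ≈ 2.29.

λ̂_MAP = 2.29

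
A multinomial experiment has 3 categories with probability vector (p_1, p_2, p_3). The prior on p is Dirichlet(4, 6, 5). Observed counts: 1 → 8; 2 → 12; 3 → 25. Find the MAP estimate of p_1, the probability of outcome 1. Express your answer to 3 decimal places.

MAP estimate: 0.193

The posterior is Dirichlet(αᵢ + nᵢ) = Dirichlet(12, 18, 30).
For a Dirichlet(a₁,…,a_K) with all aᵢ > 1, the mode has j-th component (aⱼ − 1)/(Σaᵢ − K).
Here Σaᵢ = 60 and K = 3, so p_1 = (12 − 1)/(60 − 3) = 11/57 ≈ 0.193.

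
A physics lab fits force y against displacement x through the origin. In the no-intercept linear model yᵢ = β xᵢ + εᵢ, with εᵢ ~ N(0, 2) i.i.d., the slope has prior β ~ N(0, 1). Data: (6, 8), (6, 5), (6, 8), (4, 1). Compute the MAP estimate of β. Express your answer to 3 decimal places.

β̂_MAP = 1.032

log p(β | y) = −Σ(yᵢ − βxᵢ)²/(2·2) − β²/(2·1) + const.
Setting the derivative to zero: Σxᵢ(yᵢ − βxᵢ)/2 − β/1 = 0, so β = Σxᵢyᵢ / (Σxᵢ² + σ²/τ²).
Σxᵢyᵢ = 6·8 + 6·5 + 6·8 + 4·1 = 130; Σxᵢ² = 124; σ²/τ² = 2.
β̂_MAP = 130 / (124 + 2) = 130/126 ≈ 1.032.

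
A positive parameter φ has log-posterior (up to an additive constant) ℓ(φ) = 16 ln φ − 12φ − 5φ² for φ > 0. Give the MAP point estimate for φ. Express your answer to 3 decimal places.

φ̂_MAP = 0.800

ℓ'(φ) = 16/φ − 12 − 10φ. Setting this to zero and multiplying by φ: 10φ² + 12φ − 16 = 0.
φ = (−12 + √(12² + 4·10·16)) / (2·10) = (−12 + √784) / 20 = (−12 + 28)/20 = 4/5.
ℓ''(φ) = −16/φ² − 10 < 0, confirming a maximum.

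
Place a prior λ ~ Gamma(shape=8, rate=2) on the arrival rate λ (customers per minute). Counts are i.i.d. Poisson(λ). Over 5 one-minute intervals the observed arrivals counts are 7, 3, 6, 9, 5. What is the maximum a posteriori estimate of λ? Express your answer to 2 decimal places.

Σxᵢ = 7+3+6+9+5 = 30, with n = 5.
Posterior ∝ λ^7e^(−2λ) · λ^30e^(−5λ) = λ^37e^(−7λ), i.e. Gamma(shape=38, rate=7).
The mode of a Gamma(a, b) with a ≥ 1 (shape–rate) is (a−1)/b = 37/7 ≈ 5.29.

λ̂_MAP = 5.29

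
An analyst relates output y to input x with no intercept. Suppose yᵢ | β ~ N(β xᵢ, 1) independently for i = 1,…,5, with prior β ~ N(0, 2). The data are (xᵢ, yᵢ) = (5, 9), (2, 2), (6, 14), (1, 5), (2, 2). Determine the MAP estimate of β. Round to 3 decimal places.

log p(β | y) = −Σ(yᵢ − βxᵢ)²/(2·1) − β²/(2·2) + const.
Setting the derivative to zero: Σxᵢ(yᵢ − βxᵢ)/1 − β/2 = 0, so β = Σxᵢyᵢ / (Σxᵢ² + σ²/τ²).
Σxᵢyᵢ = 5·9 + 2·2 + 6·14 + 1·5 + 2·2 = 142; Σxᵢ² = 70; σ²/τ² = 0.5.
β̂_MAP = 142 / (70 + 0.5) = 142/70.5 ≈ 2.014.

β̂_MAP = 2.014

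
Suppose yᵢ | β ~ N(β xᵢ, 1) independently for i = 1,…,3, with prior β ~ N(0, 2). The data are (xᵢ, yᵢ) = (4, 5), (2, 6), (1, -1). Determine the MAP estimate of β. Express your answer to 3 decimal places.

log p(β | y) = −Σ(yᵢ − βxᵢ)²/(2·1) − β²/(2·2) + const.
Setting the derivative to zero: Σxᵢ(yᵢ − βxᵢ)/1 − β/2 = 0, so β = Σxᵢyᵢ / (Σxᵢ² + σ²/τ²).
Σxᵢyᵢ = 4·5 + 2·6 + 1·(-1) = 31; Σxᵢ² = 21; σ²/τ² = 0.5.
β̂_MAP = 31 / (21 + 0.5) = 31/21.5 ≈ 1.442.

β̂_MAP = 1.442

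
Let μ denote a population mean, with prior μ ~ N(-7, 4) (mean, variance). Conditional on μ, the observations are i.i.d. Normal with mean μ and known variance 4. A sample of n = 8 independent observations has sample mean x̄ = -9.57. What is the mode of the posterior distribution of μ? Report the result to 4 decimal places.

μ̂_MAP = -9.2844

n = 8, x̄ = -9.57.
For a Normal prior and Normal likelihood with known variance, the posterior is Normal; its mode equals its mean, the precision-weighted average.
Prior precision 1/σ₀² = 1/4 = 0.25; data precision n/σ² = 8/4 = 2.
μ̂ = (0.25·(-7) + 2·(-9.57)) / (0.25 + 2) = (-20.89)/2.25 = -2089/225 ≈ -9.2844.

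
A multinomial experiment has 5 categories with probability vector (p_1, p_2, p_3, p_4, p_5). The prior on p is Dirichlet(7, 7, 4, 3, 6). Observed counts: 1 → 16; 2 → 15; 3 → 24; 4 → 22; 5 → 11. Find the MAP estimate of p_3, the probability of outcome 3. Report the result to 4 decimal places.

MAP estimate: 0.2455

The posterior is Dirichlet(αᵢ + nᵢ) = Dirichlet(23, 22, 28, 25, 17).
For a Dirichlet(a₁,…,a_K) with all aᵢ > 1, the mode has j-th component (aⱼ − 1)/(Σaᵢ − K).
Here Σaᵢ = 115 and K = 5, so p_3 = (28 − 1)/(115 − 5) = 27/110 ≈ 0.2455.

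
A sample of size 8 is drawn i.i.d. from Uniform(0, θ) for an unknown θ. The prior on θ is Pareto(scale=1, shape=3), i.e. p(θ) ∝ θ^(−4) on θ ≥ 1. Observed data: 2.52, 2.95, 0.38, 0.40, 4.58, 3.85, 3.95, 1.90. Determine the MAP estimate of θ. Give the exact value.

θ̂_MAP = 4.58

The Uniform(0, θ) likelihood is θ^(−n) for θ ≥ max(xᵢ), zero otherwise. Here max(xᵢ) = 4.58.
Posterior ∝ θ^(−4) · θ^(−8) = θ^(−12) on θ ≥ max(1, 4.58) = 4.58.
This density is strictly decreasing in θ, so the posterior mode lies at the lower boundary of the support.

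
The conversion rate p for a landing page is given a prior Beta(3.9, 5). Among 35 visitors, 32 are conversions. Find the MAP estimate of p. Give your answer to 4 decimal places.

Prior: Beta(3.9, 5).
Data: 32 successes in 35 trials. The binomial likelihood contributes p^32(1−p)^3, so the posterior is Beta(3.9+32, 5+3) = Beta(35.9, 8).
For Beta(a, b) with a, b > 1 the mode is (a−1)/(a+b−2) = 34.9/41.9 ≈ 0.8329.

p̂_MAP = 0.8329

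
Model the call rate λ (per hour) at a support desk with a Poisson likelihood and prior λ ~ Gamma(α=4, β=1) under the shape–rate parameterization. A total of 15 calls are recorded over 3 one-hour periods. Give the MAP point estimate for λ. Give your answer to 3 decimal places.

Σxᵢ = 15, n = 3.
Posterior ∝ λ^3e^(−1λ) · λ^15e^(−3λ) = λ^18e^(−4λ), i.e. Gamma(shape=19, rate=4).
The mode of a Gamma(a, b) with a ≥ 1 (shape–rate) is (a−1)/b = 18/4 ≈ 4.500.

λ̂_MAP = 4.500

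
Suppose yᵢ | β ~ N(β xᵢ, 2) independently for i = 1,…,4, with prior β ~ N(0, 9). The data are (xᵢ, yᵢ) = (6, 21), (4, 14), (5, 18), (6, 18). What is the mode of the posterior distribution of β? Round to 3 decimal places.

β̂_MAP = 3.356

log p(β | y) = −Σ(yᵢ − βxᵢ)²/(2·2) − β²/(2·9) + const.
Setting the derivative to zero: Σxᵢ(yᵢ − βxᵢ)/2 − β/9 = 0, so β = Σxᵢyᵢ / (Σxᵢ² + σ²/τ²).
Σxᵢyᵢ = 6·21 + 4·14 + 5·18 + 6·18 = 380; Σxᵢ² = 113; σ²/τ² = 2/9.
β̂_MAP = 380 / (113 + 2/9) = 380/(1019/9) = 3420/1019 ≈ 3.356.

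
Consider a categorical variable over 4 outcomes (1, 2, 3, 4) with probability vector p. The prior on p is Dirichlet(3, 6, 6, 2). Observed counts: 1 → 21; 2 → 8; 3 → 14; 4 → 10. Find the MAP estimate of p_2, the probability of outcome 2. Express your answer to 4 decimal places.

The posterior is Dirichlet(αᵢ + nᵢ) = Dirichlet(24, 14, 20, 12).
For a Dirichlet(a₁,…,a_K) with all aᵢ > 1, the mode has j-th component (aⱼ − 1)/(Σaᵢ − K).
Here Σaᵢ = 70 and K = 4, so p_2 = (14 − 1)/(70 − 4) = 13/66 ≈ 0.1970.

MAP estimate: 0.1970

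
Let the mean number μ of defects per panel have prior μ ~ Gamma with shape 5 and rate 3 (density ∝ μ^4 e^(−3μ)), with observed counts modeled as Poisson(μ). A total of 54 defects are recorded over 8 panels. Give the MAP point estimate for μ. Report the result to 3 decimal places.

μ̂_MAP = 5.273

Σxᵢ = 54, n = 8.
Posterior ∝ μ^4e^(−3μ) · μ^54e^(−8μ) = μ^58e^(−11μ), i.e. Gamma(shape=59, rate=11).
The mode of a Gamma(a, b) with a ≥ 1 (shape–rate) is (a−1)/b = 58/11 ≈ 5.273.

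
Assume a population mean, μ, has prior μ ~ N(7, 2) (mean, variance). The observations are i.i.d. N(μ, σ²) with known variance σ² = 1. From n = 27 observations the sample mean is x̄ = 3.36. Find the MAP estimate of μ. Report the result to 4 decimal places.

μ̂_MAP = 3.4262

n = 27, x̄ = 3.36.
For a Normal prior and Normal likelihood with known variance, the posterior is Normal; its mode equals its mean, the precision-weighted average.
Prior precision 1/σ₀² = 1/2 = 0.5; data precision n/σ² = 27/1 = 27.
μ̂ = (0.5·7 + 27·3.36) / (0.5 + 27) = 94.22/27.5 = 4711/1375 ≈ 3.4262.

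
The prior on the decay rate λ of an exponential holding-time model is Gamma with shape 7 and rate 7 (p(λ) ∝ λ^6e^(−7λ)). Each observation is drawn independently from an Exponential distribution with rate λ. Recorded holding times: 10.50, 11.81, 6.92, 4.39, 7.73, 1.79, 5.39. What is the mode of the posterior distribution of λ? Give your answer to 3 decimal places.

The Exponential(rate=λ) likelihood is ∝ λ^n e^(−λΣtᵢ). Here n = 7 and Σtᵢ = 10.50 + 11.81 + 6.92 + 4.39 + 7.73 + 1.79 + 5.39 = 48.53.
Posterior ∝ λ^6e^(−7λ) · λ^7e^(−48.53λ) = λ^13e^(−55.53λ), i.e. Gamma(14, 55.53).
Mode = (a−1)/b = 13/55.53 ≈ 0.234.

λ̂_MAP = 0.234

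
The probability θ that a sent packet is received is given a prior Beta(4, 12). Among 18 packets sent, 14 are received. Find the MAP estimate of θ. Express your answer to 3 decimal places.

θ̂_MAP = 0.531

Prior: Beta(4, 12).
Data: 14 successes in 18 trials. The binomial likelihood contributes θ^14(1−θ)^4, so the posterior is Beta(4+14, 12+4) = Beta(18, 16).
For Beta(a, b) with a, b > 1 the mode is (a−1)/(a+b−2) = 17/32 ≈ 0.531.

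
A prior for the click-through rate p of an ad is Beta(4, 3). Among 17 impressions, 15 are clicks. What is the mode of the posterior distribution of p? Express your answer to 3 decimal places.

Prior: Beta(4, 3).
Data: 15 successes in 17 trials. The binomial likelihood contributes p^15(1−p)^2, so the posterior is Beta(4+15, 3+2) = Beta(19, 5).
For Beta(a, b) with a, b > 1 the mode is (a−1)/(a+b−2) = 18/22 ≈ 0.818.

p̂_MAP = 0.818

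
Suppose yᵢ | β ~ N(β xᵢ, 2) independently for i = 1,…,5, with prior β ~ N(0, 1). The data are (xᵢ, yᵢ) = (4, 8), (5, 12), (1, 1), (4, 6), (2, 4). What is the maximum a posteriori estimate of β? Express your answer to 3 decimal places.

log p(β | y) = −Σ(yᵢ − βxᵢ)²/(2·2) − β²/(2·1) + const.
Setting the derivative to zero: Σxᵢ(yᵢ − βxᵢ)/2 − β/1 = 0, so β = Σxᵢyᵢ / (Σxᵢ² + σ²/τ²).
Σxᵢyᵢ = 4·8 + 5·12 + 1·1 + 4·6 + 2·4 = 125; Σxᵢ² = 62; σ²/τ² = 2.
β̂_MAP = 125 / (62 + 2) = 125/64 ≈ 1.953.

β̂_MAP = 1.953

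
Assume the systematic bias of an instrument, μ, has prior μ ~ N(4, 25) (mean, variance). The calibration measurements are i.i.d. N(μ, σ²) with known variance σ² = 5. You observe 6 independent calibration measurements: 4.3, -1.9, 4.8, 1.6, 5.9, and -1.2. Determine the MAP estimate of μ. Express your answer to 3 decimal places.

n = 6; x̄ = (4.3 + (-1.9) + 4.8 + 1.6 + 5.9 + (-1.2))/6 = 13.5/6 = 2.25.
For a Normal prior and Normal likelihood with known variance, the posterior is Normal; its mode equals its mean, the precision-weighted average.
Prior precision 1/σ₀² = 1/25 = 0.04; data precision n/σ² = 6/5 = 1.2.
μ̂ = (0.04·4 + 1.2·2.25) / (0.04 + 1.2) = 2.86/1.24 = 143/62 ≈ 2.306.

μ̂_MAP = 2.306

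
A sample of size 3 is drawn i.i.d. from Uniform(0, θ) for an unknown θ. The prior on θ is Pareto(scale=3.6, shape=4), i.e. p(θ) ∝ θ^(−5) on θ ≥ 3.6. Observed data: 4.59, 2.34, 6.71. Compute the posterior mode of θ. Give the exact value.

θ̂_MAP = 6.71

The Uniform(0, θ) likelihood is θ^(−n) for θ ≥ max(xᵢ), zero otherwise. Here max(xᵢ) = 6.71.
Posterior ∝ θ^(−5) · θ^(−3) = θ^(−8) on θ ≥ max(3.6, 6.71) = 6.71.
This density is strictly decreasing in θ, so the posterior mode lies at the lower boundary of the support.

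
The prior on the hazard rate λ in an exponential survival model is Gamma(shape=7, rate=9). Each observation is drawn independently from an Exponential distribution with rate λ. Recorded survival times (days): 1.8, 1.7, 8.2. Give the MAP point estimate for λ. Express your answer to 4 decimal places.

The Exponential(rate=λ) likelihood is ∝ λ^n e^(−λΣtᵢ). Here n = 3 and Σtᵢ = 1.8 + 1.7 + 8.2 = 11.7.
Posterior ∝ λ^6e^(−9λ) · λ^3e^(−11.7λ) = λ^9e^(−20.7λ), i.e. Gamma(10, 20.7).
Mode = (a−1)/b = 9/20.7 ≈ 0.4348.

λ̂_MAP = 0.4348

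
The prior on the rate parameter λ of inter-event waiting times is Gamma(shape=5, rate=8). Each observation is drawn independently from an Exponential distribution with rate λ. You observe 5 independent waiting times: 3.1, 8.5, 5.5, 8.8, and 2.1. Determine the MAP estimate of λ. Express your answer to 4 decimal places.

λ̂_MAP = 0.2500

The Exponential(rate=λ) likelihood is ∝ λ^n e^(−λΣtᵢ). Here n = 5 and Σtᵢ = 3.1 + 8.5 + 5.5 + 8.8 + 2.1 = 28.
Posterior ∝ λ^4e^(−8λ) · λ^5e^(−28λ) = λ^9e^(−36λ), i.e. Gamma(10, 36).
Mode = (a−1)/b = 9/36 ≈ 0.2500.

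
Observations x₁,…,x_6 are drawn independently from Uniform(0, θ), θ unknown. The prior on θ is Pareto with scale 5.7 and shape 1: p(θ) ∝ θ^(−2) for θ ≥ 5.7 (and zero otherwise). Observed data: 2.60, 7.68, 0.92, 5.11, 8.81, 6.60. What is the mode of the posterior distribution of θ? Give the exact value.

The Uniform(0, θ) likelihood is θ^(−n) for θ ≥ max(xᵢ), zero otherwise. Here max(xᵢ) = 8.81.
Posterior ∝ θ^(−2) · θ^(−6) = θ^(−8) on θ ≥ max(5.7, 8.81) = 8.81.
This density is strictly decreasing in θ, so the posterior mode lies at the lower boundary of the support.

θ̂_MAP = 8.81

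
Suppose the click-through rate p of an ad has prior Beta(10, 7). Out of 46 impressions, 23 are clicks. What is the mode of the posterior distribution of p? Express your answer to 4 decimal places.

Prior: Beta(10, 7).
Data: 23 successes in 46 trials. The binomial likelihood contributes p^23(1−p)^23, so the posterior is Beta(10+23, 7+23) = Beta(33, 30).
For Beta(a, b) with a, b > 1 the mode is (a−1)/(a+b−2) = 32/61 ≈ 0.5246.

p̂_MAP = 0.5246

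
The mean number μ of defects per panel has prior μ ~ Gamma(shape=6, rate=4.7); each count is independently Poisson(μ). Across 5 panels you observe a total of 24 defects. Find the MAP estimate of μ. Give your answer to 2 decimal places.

μ̂_MAP = 2.99

Σxᵢ = 24, n = 5.
Posterior ∝ μ^5e^(−4.7μ) · μ^24e^(−5μ) = μ^29e^(−9.7μ), i.e. Gamma(shape=30, rate=9.7).
The mode of a Gamma(a, b) with a ≥ 1 (shape–rate) is (a−1)/b = 29/9.7 ≈ 2.99.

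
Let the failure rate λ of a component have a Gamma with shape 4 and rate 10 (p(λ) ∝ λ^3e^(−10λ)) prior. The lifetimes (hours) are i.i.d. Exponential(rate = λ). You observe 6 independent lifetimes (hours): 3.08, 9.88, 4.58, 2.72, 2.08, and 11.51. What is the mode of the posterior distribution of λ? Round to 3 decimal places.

λ̂_MAP = 0.205

The Exponential(rate=λ) likelihood is ∝ λ^n e^(−λΣtᵢ). Here n = 6 and Σtᵢ = 3.08 + 9.88 + 4.58 + 2.72 + 2.08 + 11.51 = 33.85.
Posterior ∝ λ^3e^(−10λ) · λ^6e^(−33.85λ) = λ^9e^(−43.85λ), i.e. Gamma(10, 43.85).
Mode = (a−1)/b = 9/43.85 ≈ 0.205.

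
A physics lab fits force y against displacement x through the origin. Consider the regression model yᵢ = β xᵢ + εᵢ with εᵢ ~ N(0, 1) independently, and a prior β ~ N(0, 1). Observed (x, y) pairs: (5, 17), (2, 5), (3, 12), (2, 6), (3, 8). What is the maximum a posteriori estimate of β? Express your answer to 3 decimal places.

β̂_MAP = 3.212

log p(β | y) = −Σ(yᵢ − βxᵢ)²/(2·1) − β²/(2·1) + const.
Setting the derivative to zero: Σxᵢ(yᵢ − βxᵢ)/1 − β/1 = 0, so β = Σxᵢyᵢ / (Σxᵢ² + σ²/τ²).
Σxᵢyᵢ = 5·17 + 2·5 + 3·12 + 2·6 + 3·8 = 167; Σxᵢ² = 51; σ²/τ² = 1.
β̂_MAP = 167 / (51 + 1) = 167/52 ≈ 3.212.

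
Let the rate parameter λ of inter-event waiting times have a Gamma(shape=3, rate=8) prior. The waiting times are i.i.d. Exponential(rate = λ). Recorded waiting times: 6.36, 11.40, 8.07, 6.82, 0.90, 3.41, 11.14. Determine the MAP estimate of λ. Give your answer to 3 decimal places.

The Exponential(rate=λ) likelihood is ∝ λ^n e^(−λΣtᵢ). Here n = 7 and Σtᵢ = 6.36 + 11.40 + 8.07 + 6.82 + 0.90 + 3.41 + 11.14 = 48.10.
Posterior ∝ λ^2e^(−8λ) · λ^7e^(−48.10λ) = λ^9e^(−56.10λ), i.e. Gamma(10, 56.10).
Mode = (a−1)/b = 9/56.10 ≈ 0.160.

λ̂_MAP = 0.160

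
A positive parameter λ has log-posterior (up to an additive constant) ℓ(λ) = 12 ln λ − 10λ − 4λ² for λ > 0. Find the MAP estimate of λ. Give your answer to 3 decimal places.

ℓ'(λ) = 12/λ − 10 − 8λ. Setting this to zero and multiplying by λ: 8λ² + 10λ − 12 = 0.
λ = (−10 + √(10² + 4·8·12)) / (2·8) = (−10 + √484) / 16 = (−10 + 22)/16 = 3/4.
ℓ''(λ) = −12/λ² − 8 < 0, confirming a maximum.

λ̂_MAP = 0.750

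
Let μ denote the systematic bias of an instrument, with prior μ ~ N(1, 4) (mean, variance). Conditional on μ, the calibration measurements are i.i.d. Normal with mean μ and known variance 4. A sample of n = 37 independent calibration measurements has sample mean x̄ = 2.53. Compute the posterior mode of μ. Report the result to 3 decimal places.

n = 37, x̄ = 2.53.
For a Normal prior and Normal likelihood with known variance, the posterior is Normal; its mode equals its mean, the precision-weighted average.
Prior precision 1/σ₀² = 1/4 = 0.25; data precision n/σ² = 37/4 = 9.25.
μ̂ = (0.25·1 + 9.25·2.53) / (0.25 + 9.25) = 23.6525/9.5 = 9461/3800 ≈ 2.490.

μ̂_MAP = 2.490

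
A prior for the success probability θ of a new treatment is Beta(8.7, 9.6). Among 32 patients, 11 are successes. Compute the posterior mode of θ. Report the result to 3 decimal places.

Prior: Beta(8.7, 9.6).
Data: 11 successes in 32 trials. The binomial likelihood contributes θ^11(1−θ)^21, so the posterior is Beta(8.7+11, 9.6+21) = Beta(19.7, 30.6).
For Beta(a, b) with a, b > 1 the mode is (a−1)/(a+b−2) = 18.7/48.3 ≈ 0.387.

θ̂_MAP = 0.387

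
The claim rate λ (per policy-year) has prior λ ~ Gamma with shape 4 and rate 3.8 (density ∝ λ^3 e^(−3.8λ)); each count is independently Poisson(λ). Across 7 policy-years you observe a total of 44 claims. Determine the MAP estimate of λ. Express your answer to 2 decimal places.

Σxᵢ = 44, n = 7.
Posterior ∝ λ^3e^(−3.8λ) · λ^44e^(−7λ) = λ^47e^(−10.8λ), i.e. Gamma(shape=48, rate=10.8).
The mode of a Gamma(a, b) with a ≥ 1 (shape–rate) is (a−1)/b = 47/10.8 ≈ 4.35.

λ̂_MAP = 4.35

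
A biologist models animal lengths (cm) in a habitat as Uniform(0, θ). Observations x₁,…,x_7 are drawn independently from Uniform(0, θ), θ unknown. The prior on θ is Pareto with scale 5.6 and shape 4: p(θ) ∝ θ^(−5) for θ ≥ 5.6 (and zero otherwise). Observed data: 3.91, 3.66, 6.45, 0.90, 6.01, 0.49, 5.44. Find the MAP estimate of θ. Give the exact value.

θ̂_MAP = 6.45

The Uniform(0, θ) likelihood is θ^(−n) for θ ≥ max(xᵢ), zero otherwise. Here max(xᵢ) = 6.45.
Posterior ∝ θ^(−5) · θ^(−7) = θ^(−12) on θ ≥ max(5.6, 6.45) = 6.45.
This density is strictly decreasing in θ, so the posterior mode lies at the lower boundary of the support.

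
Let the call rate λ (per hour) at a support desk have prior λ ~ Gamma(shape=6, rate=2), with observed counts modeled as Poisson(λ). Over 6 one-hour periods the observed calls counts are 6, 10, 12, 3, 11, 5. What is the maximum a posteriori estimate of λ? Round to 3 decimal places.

Σxᵢ = 6+10+12+3+11+5 = 47, with n = 6.
Posterior ∝ λ^5e^(−2λ) · λ^47e^(−6λ) = λ^52e^(−8λ), i.e. Gamma(shape=53, rate=8).
The mode of a Gamma(a, b) with a ≥ 1 (shape–rate) is (a−1)/b = 52/8 ≈ 6.500.

λ̂_MAP = 6.500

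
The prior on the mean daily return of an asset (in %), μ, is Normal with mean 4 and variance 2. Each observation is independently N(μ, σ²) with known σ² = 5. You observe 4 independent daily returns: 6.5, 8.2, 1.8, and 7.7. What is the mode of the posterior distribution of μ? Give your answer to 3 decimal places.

μ̂_MAP = 5.262

n = 4; x̄ = (6.5 + 8.2 + 1.8 + 7.7)/4 = 24.2/4 = 6.05.
For a Normal prior and Normal likelihood with known variance, the posterior is Normal; its mode equals its mean, the precision-weighted average.
Prior precision 1/σ₀² = 1/2 = 0.5; data precision n/σ² = 4/5 = 0.8.
μ̂ = (0.5·4 + 0.8·6.05) / (0.5 + 0.8) = 6.84/1.3 = 342/65 ≈ 5.262.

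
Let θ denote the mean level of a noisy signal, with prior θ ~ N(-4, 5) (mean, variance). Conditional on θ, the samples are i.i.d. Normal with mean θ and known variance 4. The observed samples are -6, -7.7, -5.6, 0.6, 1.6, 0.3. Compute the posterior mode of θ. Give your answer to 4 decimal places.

θ̂_MAP = -2.9412

n = 6; x̄ = ((-6) + (-7.7) + (-5.6) + 0.6 + 1.6 + 0.3)/6 = -16.8/6 = -2.8.
For a Normal prior and Normal likelihood with known variance, the posterior is Normal; its mode equals its mean, the precision-weighted average.
Prior precision 1/σ₀² = 1/5 = 0.2; data precision n/σ² = 6/4 = 1.5.
θ̂ = (0.2·(-4) + 1.5·(-2.8)) / (0.2 + 1.5) = (-5)/1.7 = -50/17 ≈ -2.9412.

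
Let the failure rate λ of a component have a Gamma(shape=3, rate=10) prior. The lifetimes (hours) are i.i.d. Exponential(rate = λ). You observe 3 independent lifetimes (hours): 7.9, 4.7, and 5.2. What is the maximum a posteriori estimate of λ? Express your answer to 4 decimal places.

The Exponential(rate=λ) likelihood is ∝ λ^n e^(−λΣtᵢ). Here n = 3 and Σtᵢ = 7.9 + 4.7 + 5.2 = 17.8.
Posterior ∝ λ^2e^(−10λ) · λ^3e^(−17.8λ) = λ^5e^(−27.8λ), i.e. Gamma(6, 27.8).
Mode = (a−1)/b = 5/27.8 ≈ 0.1799.

λ̂_MAP = 0.1799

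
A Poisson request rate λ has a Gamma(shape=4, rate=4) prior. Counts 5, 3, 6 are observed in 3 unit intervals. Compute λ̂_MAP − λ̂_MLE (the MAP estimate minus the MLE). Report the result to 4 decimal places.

MAP − MLE = -2.2381

Σxᵢ = 14. Posterior is Gamma(18, 7); MAP = (18−1)/7 = 17/7 ≈ 2.42857.
MLE = x̄ = 14/3 ≈ 4.66667.
Difference = 17/7 − 14/3 = -47/21 ≈ -2.2381.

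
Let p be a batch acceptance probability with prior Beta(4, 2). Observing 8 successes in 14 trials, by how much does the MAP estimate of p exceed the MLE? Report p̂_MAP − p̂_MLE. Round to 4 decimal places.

MAP − MLE = 0.0397

Posterior is Beta(12, 8); MAP = (12−1)/(20−2) = 11/18 ≈ 0.61111.
MLE ignores the prior: p̂_MLE = k/n = 8/14 ≈ 0.57143.
Difference = 11/18 − 8/14 = 5/126 ≈ 0.0397.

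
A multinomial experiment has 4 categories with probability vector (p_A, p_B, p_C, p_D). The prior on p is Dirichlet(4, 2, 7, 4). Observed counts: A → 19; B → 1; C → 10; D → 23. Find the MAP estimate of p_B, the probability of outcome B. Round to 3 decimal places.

MAP estimate of p_B = 0.030

The posterior is Dirichlet(αᵢ + nᵢ) = Dirichlet(23, 3, 17, 27).
For a Dirichlet(a₁,…,a_K) with all aᵢ > 1, the mode has j-th component (aⱼ − 1)/(Σaᵢ − K).
Here Σaᵢ = 70 and K = 4, so p_B = (3 − 1)/(70 − 4) = 2/66 ≈ 0.030.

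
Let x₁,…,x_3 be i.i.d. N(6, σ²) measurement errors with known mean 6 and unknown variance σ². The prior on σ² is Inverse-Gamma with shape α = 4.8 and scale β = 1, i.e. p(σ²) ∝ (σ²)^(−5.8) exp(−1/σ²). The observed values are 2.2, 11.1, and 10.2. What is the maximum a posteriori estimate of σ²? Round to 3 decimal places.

Sum of squared deviations about the known mean: SS = (2.2−6)² + (11.1−6)² + (10.2−6)² = 58.09.
The Normal likelihood contributes (σ²)^(−n/2) exp(−SS/(2σ²)), so the posterior is Inverse-Gamma(α + n/2, β + SS/2) = Inverse-Gamma(6.3, 30.045).
The mode of Inverse-Gamma(a, b) is b/(a+1) = 30.045/7.3 ≈ 4.116.

σ̂²_MAP = 4.116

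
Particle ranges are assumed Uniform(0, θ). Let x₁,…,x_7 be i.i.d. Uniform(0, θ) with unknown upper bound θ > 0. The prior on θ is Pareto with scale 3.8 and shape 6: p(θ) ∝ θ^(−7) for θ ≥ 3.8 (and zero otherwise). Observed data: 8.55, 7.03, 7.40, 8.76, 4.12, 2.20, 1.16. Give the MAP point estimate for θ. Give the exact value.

θ̂_MAP = 8.76

The Uniform(0, θ) likelihood is θ^(−n) for θ ≥ max(xᵢ), zero otherwise. Here max(xᵢ) = 8.76.
Posterior ∝ θ^(−7) · θ^(−7) = θ^(−14) on θ ≥ max(3.8, 8.76) = 8.76.
This density is strictly decreasing in θ, so the posterior mode lies at the lower boundary of the support.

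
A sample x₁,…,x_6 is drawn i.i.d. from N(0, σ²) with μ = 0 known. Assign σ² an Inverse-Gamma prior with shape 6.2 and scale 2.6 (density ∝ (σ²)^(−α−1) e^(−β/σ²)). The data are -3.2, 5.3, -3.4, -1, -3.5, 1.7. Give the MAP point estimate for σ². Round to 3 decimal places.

Sum of squared deviations about the known mean: SS = (-3.2−0)² + (5.3−0)² + (-3.4−0)² + (-1−0)² + (-3.5−0)² + (1.7−0)² = 66.03.
The Normal likelihood contributes (σ²)^(−n/2) exp(−SS/(2σ²)), so the posterior is Inverse-Gamma(α + n/2, β + SS/2) = Inverse-Gamma(9.2, 35.615).
The mode of Inverse-Gamma(a, b) is b/(a+1) = 35.615/10.2 ≈ 3.492.

σ̂²_MAP = 3.492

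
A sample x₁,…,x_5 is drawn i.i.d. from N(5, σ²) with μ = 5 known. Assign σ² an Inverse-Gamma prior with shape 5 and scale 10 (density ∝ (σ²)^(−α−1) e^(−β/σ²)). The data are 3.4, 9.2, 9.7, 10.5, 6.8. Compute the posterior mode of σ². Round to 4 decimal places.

σ̂²_MAP = 5.6341

Sum of squared deviations about the known mean: SS = (3.4−5)² + (9.2−5)² + (9.7−5)² + (10.5−5)² + (6.8−5)² = 75.78.
The Normal likelihood contributes (σ²)^(−n/2) exp(−SS/(2σ²)), so the posterior is Inverse-Gamma(α + n/2, β + SS/2) = Inverse-Gamma(7.5, 47.89).
The mode of Inverse-Gamma(a, b) is b/(a+1) = 47.89/8.5 ≈ 5.6341.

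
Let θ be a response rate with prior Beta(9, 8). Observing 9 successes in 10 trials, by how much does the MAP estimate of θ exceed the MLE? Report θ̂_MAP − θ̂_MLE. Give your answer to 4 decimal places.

Posterior is Beta(18, 9); MAP = (18−1)/(27−2) = 17/25 ≈ 0.68000.
MLE ignores the prior: θ̂_MLE = k/n = 9/10 ≈ 0.90000.
Difference = 17/25 − 9/10 = -11/50 ≈ -0.2200.

MAP − MLE = -0.2200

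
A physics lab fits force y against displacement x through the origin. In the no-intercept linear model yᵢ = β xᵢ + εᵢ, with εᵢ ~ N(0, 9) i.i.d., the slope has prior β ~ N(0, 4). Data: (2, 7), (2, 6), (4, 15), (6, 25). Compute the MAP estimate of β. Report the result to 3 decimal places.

β̂_MAP = 3.791

log p(β | y) = −Σ(yᵢ − βxᵢ)²/(2·9) − β²/(2·4) + const.
Setting the derivative to zero: Σxᵢ(yᵢ − βxᵢ)/9 − β/4 = 0, so β = Σxᵢyᵢ / (Σxᵢ² + σ²/τ²).
Σxᵢyᵢ = 2·7 + 2·6 + 4·15 + 6·25 = 236; Σxᵢ² = 60; σ²/τ² = 2.25.
β̂_MAP = 236 / (60 + 2.25) = 236/62.25 ≈ 3.791.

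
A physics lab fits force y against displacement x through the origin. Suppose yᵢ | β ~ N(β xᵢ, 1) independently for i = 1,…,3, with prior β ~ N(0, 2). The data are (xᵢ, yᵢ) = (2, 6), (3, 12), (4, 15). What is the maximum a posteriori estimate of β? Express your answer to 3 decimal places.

log p(β | y) = −Σ(yᵢ − βxᵢ)²/(2·1) − β²/(2·2) + const.
Setting the derivative to zero: Σxᵢ(yᵢ − βxᵢ)/1 − β/2 = 0, so β = Σxᵢyᵢ / (Σxᵢ² + σ²/τ²).
Σxᵢyᵢ = 2·6 + 3·12 + 4·15 = 108; Σxᵢ² = 29; σ²/τ² = 0.5.
β̂_MAP = 108 / (29 + 0.5) = 108/29.5 ≈ 3.661.

β̂_MAP = 3.661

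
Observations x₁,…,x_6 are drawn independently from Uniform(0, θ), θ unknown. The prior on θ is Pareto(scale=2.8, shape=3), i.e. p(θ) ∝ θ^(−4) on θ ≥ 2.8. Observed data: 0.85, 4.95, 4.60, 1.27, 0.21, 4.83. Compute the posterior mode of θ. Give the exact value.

The Uniform(0, θ) likelihood is θ^(−n) for θ ≥ max(xᵢ), zero otherwise. Here max(xᵢ) = 4.95.
Posterior ∝ θ^(−4) · θ^(−6) = θ^(−10) on θ ≥ max(2.8, 4.95) = 4.95.
This density is strictly decreasing in θ, so the posterior mode lies at the lower boundary of the support.

θ̂_MAP = 4.95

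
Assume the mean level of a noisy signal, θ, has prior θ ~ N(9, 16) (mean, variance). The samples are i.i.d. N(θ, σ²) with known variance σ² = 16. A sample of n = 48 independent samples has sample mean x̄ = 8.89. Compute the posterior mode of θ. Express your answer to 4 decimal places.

n = 48, x̄ = 8.89.
For a Normal prior and Normal likelihood with known variance, the posterior is Normal; its mode equals its mean, the precision-weighted average.
Prior precision 1/σ₀² = 1/16 = 0.0625; data precision n/σ² = 48/16 = 3.
θ̂ = (0.0625·9 + 3·8.89) / (0.0625 + 3) = 27.2325/3.0625 = 10893/1225 ≈ 8.8922.

θ̂_MAP = 8.8922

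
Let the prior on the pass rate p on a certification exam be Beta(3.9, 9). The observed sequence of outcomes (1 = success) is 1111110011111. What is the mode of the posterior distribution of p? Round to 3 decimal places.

Prior: Beta(3.9, 9).
Data: 11 successes in 13 trials (from the sequence). The binomial likelihood contributes p^11(1−p)^2, so the posterior is Beta(3.9+11, 9+2) = Beta(14.9, 11).
For Beta(a, b) with a, b > 1 the mode is (a−1)/(a+b−2) = 13.9/23.9 ≈ 0.582.

p̂_MAP = 0.582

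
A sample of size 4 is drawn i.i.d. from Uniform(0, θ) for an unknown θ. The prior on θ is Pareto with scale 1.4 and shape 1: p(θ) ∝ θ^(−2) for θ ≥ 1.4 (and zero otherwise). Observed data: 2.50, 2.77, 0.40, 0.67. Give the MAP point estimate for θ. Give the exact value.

θ̂_MAP = 2.77

The Uniform(0, θ) likelihood is θ^(−n) for θ ≥ max(xᵢ), zero otherwise. Here max(xᵢ) = 2.77.
Posterior ∝ θ^(−2) · θ^(−4) = θ^(−6) on θ ≥ max(1.4, 2.77) = 2.77.
This density is strictly decreasing in θ, so the posterior mode lies at the lower boundary of the support.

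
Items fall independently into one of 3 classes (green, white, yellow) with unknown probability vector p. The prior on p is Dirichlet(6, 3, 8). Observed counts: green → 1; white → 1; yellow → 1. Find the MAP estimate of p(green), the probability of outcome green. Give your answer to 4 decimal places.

The posterior is Dirichlet(αᵢ + nᵢ) = Dirichlet(7, 4, 9).
For a Dirichlet(a₁,…,a_K) with all aᵢ > 1, the mode has j-th component (aⱼ − 1)/(Σaᵢ − K).
Here Σaᵢ = 20 and K = 3, so p(green) = (7 − 1)/(20 − 3) = 6/17 ≈ 0.3529.

MAP estimate of p(green) = 0.3529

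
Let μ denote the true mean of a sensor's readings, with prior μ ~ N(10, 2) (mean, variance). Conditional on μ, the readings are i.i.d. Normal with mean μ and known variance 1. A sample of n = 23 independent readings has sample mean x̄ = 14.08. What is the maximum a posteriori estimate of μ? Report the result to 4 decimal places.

n = 23, x̄ = 14.08.
For a Normal prior and Normal likelihood with known variance, the posterior is Normal; its mode equals its mean, the precision-weighted average.
Prior precision 1/σ₀² = 1/2 = 0.5; data precision n/σ² = 23/1 = 23.
μ̂ = (0.5·10 + 23·14.08) / (0.5 + 23) = 328.84/23.5 = 16442/1175 ≈ 13.9932.

μ̂_MAP = 13.9932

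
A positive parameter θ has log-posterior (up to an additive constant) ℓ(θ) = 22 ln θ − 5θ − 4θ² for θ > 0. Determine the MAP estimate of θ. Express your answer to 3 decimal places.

ℓ'(θ) = 22/θ − 5 − 8θ. Setting this to zero and multiplying by θ: 8θ² + 5θ − 22 = 0.
θ = (−5 + √(5² + 4·8·22)) / (2·8) = (−5 + √729) / 16 = (−5 + 27)/16 = 11/8.
ℓ''(θ) = −22/θ² − 8 < 0, confirming a maximum.

θ̂_MAP = 1.375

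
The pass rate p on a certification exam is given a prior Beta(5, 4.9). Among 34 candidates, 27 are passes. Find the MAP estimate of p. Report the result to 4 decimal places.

p̂_MAP = 0.7399

Prior: Beta(5, 4.9).
Data: 27 successes in 34 trials. The binomial likelihood contributes p^27(1−p)^7, so the posterior is Beta(5+27, 4.9+7) = Beta(32, 11.9).
For Beta(a, b) with a, b > 1 the mode is (a−1)/(a+b−2) = 31/41.9 ≈ 0.7399.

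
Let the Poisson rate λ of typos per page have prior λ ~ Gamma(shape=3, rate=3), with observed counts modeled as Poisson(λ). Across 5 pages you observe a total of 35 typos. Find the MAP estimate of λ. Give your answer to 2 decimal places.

λ̂_MAP = 4.63

Σxᵢ = 35, n = 5.
Posterior ∝ λ^2e^(−3λ) · λ^35e^(−5λ) = λ^37e^(−8λ), i.e. Gamma(shape=38, rate=8).
The mode of a Gamma(a, b) with a ≥ 1 (shape–rate) is (a−1)/b = 37/8 ≈ 4.63.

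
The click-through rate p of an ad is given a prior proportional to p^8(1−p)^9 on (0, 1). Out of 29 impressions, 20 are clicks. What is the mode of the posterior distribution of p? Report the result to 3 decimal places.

The prior density ∝ p^8(1−p)^9 is the kernel of Beta(9, 10).
Data: 20 successes in 29 trials. The binomial likelihood contributes p^20(1−p)^9, so the posterior is Beta(9+20, 10+9) = Beta(29, 19).
For Beta(a, b) with a, b > 1 the mode is (a−1)/(a+b−2) = 28/46 ≈ 0.609.

p̂_MAP = 0.609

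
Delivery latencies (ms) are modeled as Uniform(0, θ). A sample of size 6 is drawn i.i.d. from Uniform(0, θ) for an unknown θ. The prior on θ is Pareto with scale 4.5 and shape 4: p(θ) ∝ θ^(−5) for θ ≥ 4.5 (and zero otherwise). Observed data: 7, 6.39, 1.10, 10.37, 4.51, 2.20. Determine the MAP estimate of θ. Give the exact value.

θ̂_MAP = 10.37

The Uniform(0, θ) likelihood is θ^(−n) for θ ≥ max(xᵢ), zero otherwise. Here max(xᵢ) = 10.37.
Posterior ∝ θ^(−5) · θ^(−6) = θ^(−11) on θ ≥ max(4.5, 10.37) = 10.37.
This density is strictly decreasing in θ, so the posterior mode lies at the lower boundary of the support.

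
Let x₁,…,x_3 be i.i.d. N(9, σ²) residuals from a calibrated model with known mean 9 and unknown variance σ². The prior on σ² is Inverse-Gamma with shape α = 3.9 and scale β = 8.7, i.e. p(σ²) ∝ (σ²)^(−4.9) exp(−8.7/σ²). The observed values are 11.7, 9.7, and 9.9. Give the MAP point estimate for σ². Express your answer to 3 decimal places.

σ̂²_MAP = 2.030

Sum of squared deviations about the known mean: SS = (11.7−9)² + (9.7−9)² + (9.9−9)² = 8.59.
The Normal likelihood contributes (σ²)^(−n/2) exp(−SS/(2σ²)), so the posterior is Inverse-Gamma(α + n/2, β + SS/2) = Inverse-Gamma(5.4, 12.995).
The mode of Inverse-Gamma(a, b) is b/(a+1) = 12.995/6.4 ≈ 2.030.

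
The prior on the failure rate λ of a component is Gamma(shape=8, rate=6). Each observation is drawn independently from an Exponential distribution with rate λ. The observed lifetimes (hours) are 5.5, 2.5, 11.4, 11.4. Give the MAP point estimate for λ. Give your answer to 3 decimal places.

λ̂_MAP = 0.299

The Exponential(rate=λ) likelihood is ∝ λ^n e^(−λΣtᵢ). Here n = 4 and Σtᵢ = 5.5 + 2.5 + 11.4 + 11.4 = 30.8.
Posterior ∝ λ^7e^(−6λ) · λ^4e^(−30.8λ) = λ^11e^(−36.8λ), i.e. Gamma(12, 36.8).
Mode = (a−1)/b = 11/36.8 ≈ 0.299.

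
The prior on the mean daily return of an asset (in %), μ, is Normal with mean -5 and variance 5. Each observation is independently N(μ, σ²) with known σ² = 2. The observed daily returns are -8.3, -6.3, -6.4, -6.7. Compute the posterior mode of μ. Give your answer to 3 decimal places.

μ̂_MAP = -6.750

n = 4; x̄ = ((-8.3) + (-6.3) + (-6.4) + (-6.7))/4 = -27.7/4 = -6.925.
For a Normal prior and Normal likelihood with known variance, the posterior is Normal; its mode equals its mean, the precision-weighted average.
Prior precision 1/σ₀² = 1/5 = 0.2; data precision n/σ² = 4/2 = 2.
μ̂ = (0.2·(-5) + 2·(-6.925)) / (0.2 + 2) = (-14.85)/2.2 = -6.750.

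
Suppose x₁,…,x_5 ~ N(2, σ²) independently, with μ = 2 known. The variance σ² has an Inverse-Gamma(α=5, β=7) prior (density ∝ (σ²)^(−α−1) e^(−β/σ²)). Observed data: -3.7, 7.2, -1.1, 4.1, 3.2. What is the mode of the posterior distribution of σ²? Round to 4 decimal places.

σ̂²_MAP = 5.2347

Sum of squared deviations about the known mean: SS = (-3.7−2)² + (7.2−2)² + (-1.1−2)² + (4.1−2)² + (3.2−2)² = 74.99.
The Normal likelihood contributes (σ²)^(−n/2) exp(−SS/(2σ²)), so the posterior is Inverse-Gamma(α + n/2, β + SS/2) = Inverse-Gamma(7.5, 44.495).
The mode of Inverse-Gamma(a, b) is b/(a+1) = 44.495/8.5 ≈ 5.2347.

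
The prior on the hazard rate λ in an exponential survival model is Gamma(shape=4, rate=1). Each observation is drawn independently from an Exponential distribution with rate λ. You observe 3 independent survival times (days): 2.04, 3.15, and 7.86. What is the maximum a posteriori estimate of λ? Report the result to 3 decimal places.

λ̂_MAP = 0.427

The Exponential(rate=λ) likelihood is ∝ λ^n e^(−λΣtᵢ). Here n = 3 and Σtᵢ = 2.04 + 3.15 + 7.86 = 13.05.
Posterior ∝ λ^3e^(−1λ) · λ^3e^(−13.05λ) = λ^6e^(−14.05λ), i.e. Gamma(7, 14.05).
Mode = (a−1)/b = 6/14.05 ≈ 0.427.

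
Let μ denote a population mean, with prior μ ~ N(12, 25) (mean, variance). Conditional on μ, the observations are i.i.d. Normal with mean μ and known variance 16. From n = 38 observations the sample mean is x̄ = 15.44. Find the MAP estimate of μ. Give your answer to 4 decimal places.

n = 38, x̄ = 15.44.
For a Normal prior and Normal likelihood with known variance, the posterior is Normal; its mode equals its mean, the precision-weighted average.
Prior precision 1/σ₀² = 1/25 = 0.04; data precision n/σ² = 38/16 = 2.375.
μ̂ = (0.04·12 + 2.375·15.44) / (0.04 + 2.375) = 37.15/2.415 = 7430/483 ≈ 15.3830.

μ̂_MAP = 15.3830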